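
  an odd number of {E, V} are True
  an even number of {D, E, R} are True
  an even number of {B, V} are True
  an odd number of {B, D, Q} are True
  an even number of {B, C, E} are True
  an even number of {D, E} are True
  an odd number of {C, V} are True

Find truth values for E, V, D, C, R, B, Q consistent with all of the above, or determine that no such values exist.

E = True; V = False; D = True; C = True; R = False; B = False; Q = False

{E, V}: 1 true → odd ✓
{D, E, R}: 2 true → even ✓
{B, V}: 0 true → even ✓
{B, D, Q}: 1 true → odd ✓
{B, C, E}: 2 true → even ✓
{D, E}: 2 true → even ✓
{C, V}: 1 true → odd ✓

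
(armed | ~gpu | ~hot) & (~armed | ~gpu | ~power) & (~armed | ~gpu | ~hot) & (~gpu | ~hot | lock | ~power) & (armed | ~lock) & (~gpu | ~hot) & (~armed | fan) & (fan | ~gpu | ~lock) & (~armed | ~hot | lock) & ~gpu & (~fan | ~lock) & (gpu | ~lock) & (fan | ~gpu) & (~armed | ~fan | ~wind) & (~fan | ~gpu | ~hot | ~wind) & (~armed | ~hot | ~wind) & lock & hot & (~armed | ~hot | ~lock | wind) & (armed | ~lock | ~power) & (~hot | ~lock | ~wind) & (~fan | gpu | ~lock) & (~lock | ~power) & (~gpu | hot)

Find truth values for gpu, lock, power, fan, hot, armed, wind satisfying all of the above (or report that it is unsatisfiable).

Unsatisfiable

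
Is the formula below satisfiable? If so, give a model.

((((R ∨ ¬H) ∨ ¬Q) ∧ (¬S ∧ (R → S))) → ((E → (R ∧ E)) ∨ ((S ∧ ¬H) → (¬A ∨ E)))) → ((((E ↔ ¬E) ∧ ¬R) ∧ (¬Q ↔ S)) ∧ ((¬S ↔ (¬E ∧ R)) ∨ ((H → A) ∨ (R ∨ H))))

Case E = True: the formula becomes ((((R ∨ ¬H) ∨ ¬Q) ∧ (¬S ∧ (R → S))) → True) → (False ∧ (S ∨ ((H → A) ∨ (R ∨ H)))) = False.
Case E = False: the formula becomes ((((R ∨ ¬H) ∨ ¬Q) ∧ (¬S ∧ (R → S))) → True) → (False ∧ ((¬S ↔ R) ∨ ((H → A) ∨ (R ∨ H)))) = False.
Both cases fail — unsatisfiable.

No satisfying assignment exists.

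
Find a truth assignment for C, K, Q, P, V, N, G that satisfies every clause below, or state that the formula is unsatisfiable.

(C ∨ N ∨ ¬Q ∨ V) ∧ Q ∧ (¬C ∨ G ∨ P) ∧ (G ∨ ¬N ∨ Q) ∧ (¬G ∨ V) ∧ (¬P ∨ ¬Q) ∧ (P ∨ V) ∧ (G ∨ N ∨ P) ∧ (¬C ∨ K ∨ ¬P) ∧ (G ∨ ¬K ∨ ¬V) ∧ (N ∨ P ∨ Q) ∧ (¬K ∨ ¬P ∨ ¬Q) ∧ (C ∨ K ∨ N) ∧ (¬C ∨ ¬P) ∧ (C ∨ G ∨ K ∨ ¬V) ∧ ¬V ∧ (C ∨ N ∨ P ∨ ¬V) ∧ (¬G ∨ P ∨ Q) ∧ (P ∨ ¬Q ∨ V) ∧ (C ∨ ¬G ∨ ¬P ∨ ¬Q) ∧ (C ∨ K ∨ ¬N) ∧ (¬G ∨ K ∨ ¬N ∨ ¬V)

No satisfying assignment exists.

Case Q = True:
  (¬P ∨ ¬Q) forces P = False.
  (P ∨ V) forces V = True.
  Clause (¬V) is falsified — contradiction.
Case Q = False:
  Clause (Q) is falsified — contradiction.
Both cases fail, so the formula is unsatisfiable.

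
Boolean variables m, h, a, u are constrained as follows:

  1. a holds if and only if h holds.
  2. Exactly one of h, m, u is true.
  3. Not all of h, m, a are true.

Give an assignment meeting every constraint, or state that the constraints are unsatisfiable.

m=F, h=F, a=F, u=T

  (1) a=F, h=F — same ✓
  (2) {h, m, u}: 1 true — exactly one ✓
  (3) {h, m, a}: 0/3 true — not all ✓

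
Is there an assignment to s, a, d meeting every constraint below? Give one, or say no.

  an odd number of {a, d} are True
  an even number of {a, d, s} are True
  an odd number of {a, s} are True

s=T, a=F, d=T

{a, d}: 1 true → odd ✓
{a, d, s}: 2 true → even ✓
{a, s}: 1 true → odd ✓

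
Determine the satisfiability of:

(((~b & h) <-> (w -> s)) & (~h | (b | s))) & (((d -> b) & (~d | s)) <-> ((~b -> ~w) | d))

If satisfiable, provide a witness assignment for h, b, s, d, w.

h=T; b=F; s=T; d=F; w=F

  ((~b & h) <-> (w -> s)) & (~h | (b | s)) = True
    (~b & h) <-> (w -> s) = True
      ~b & h = True
        ~b = True
      w -> s = True
    ~h | (b | s) = True
      ~h = False
      b | s = True
  ((d -> b) & (~d | s)) <-> ((~b -> ~w) | d) = True
    (d -> b) & (~d | s) = True
      d -> b = True
      ~d | s = True
        ~d = True
    (~b -> ~w) | d = True
      ~b -> ~w = True
        ~b = True
        ~w = True
Both conjuncts True, so the formula holds.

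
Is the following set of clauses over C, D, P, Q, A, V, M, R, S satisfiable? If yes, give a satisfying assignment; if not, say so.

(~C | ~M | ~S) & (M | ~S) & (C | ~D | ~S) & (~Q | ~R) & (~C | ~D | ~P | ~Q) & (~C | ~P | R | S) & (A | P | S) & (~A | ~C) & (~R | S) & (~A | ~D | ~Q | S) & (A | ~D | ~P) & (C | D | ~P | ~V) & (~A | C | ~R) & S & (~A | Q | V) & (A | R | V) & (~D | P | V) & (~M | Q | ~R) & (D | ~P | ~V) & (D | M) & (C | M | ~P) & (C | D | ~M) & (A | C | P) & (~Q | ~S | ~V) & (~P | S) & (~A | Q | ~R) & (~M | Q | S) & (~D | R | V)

Case S = True:
  (M | ~S) forces M = True.
  (~C | ~M | ~S) forces C = False.
  (C | ~D | ~S) forces D = False.
  Clause (C | D | ~M) is falsified — contradiction.
Case S = False:
  Clause (S) is falsified — contradiction.
Both cases fail, so the formula is unsatisfiable.

UNSATISFIABLE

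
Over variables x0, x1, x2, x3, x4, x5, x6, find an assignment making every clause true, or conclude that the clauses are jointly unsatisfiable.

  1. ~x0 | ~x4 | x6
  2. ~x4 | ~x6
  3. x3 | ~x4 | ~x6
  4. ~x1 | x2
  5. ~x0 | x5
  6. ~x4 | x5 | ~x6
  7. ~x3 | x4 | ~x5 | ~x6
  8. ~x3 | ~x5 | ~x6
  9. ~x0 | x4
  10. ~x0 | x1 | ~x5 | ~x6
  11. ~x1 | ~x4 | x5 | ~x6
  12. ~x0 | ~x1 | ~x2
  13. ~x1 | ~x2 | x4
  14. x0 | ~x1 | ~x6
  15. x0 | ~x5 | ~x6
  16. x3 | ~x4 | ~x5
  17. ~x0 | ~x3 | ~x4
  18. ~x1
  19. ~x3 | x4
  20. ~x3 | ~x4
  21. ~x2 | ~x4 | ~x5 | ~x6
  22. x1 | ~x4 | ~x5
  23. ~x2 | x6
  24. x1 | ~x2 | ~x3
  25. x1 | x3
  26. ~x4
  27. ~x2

Case x1 = True:
  Clause (~x1) is falsified — contradiction.
Case x1 = False:
  (x1 | x3) forces x3 = True.
  (~x3 | x4) forces x4 = True.
  Clause (~x3 | ~x4) is falsified — contradiction.
Both cases fail, so the formula is unsatisfiable.

UNSATISFIABLE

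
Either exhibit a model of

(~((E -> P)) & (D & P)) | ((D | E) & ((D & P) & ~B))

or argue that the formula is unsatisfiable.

P = True, B = False, D = True, E = False

  (~((E -> P)) & (D & P)) | ((D | E) & ((D & P) & ~B)) = True
    ~((E -> P)) & (D & P) = False
      ~((E -> P)) = False
        E -> P = True
      D & P = True
    (D | E) & ((D & P) & ~B) = True
      D | E = True
      (D & P) & ~B = True
        D & P = True
        ~B = True
The formula evaluates to True.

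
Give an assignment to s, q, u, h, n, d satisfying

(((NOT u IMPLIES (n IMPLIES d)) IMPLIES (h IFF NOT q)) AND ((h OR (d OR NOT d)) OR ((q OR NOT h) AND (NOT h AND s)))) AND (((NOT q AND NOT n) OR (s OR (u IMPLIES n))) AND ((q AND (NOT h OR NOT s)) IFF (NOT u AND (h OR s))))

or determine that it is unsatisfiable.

s: True, q: False, u: True, h: True, n: False, d: True

  ((NOT u IMPLIES (n IMPLIES d)) IMPLIES (h IFF NOT q)) AND ((h OR (d OR NOT d)) OR ((q OR NOT h) AND (NOT h AND s))) = True
    (NOT u IMPLIES (n IMPLIES d)) IMPLIES (h IFF NOT q) = True
      NOT u IMPLIES (n IMPLIES d) = True
        NOT u = False
        n IMPLIES d = True
      h IFF NOT q = True
        NOT q = True
    (h OR (d OR NOT d)) OR ((q OR NOT h) AND (NOT h AND s)) = True
      h OR (d OR NOT d) = True
        d OR NOT d = True
          NOT d = False
      (q OR NOT h) AND (NOT h AND s) = False
        q OR NOT h = False
          NOT h = False
        NOT h AND s = False
          NOT h = False
  ((NOT q AND NOT n) OR (s OR (u IMPLIES n))) AND ((q AND (NOT h OR NOT s)) IFF (NOT u AND (h OR s))) = True
    (NOT q AND NOT n) OR (s OR (u IMPLIES n)) = True
      NOT q AND NOT n = True
        NOT q = True
        NOT n = True
      s OR (u IMPLIES n) = True
        u IMPLIES n = False
    (q AND (NOT h OR NOT s)) IFF (NOT u AND (h OR s)) = True
      q AND (NOT h OR NOT s) = False
        NOT h OR NOT s = False
          NOT h = False
          NOT s = False
      NOT u AND (h OR s) = False
        NOT u = False
        h OR s = True
Both conjuncts True, so the formula holds.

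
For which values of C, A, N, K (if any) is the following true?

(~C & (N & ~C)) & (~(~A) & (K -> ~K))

C: False, A: True, N: True, K: False

  ~C & (N & ~C) = True
    ~C = True
    N & ~C = True
      ~C = True
  ~(~A) & (K -> ~K) = True
    ~(~A) = True
      ~A = False
    K -> ~K = True
      ~K = True
Both conjuncts True, so the formula holds.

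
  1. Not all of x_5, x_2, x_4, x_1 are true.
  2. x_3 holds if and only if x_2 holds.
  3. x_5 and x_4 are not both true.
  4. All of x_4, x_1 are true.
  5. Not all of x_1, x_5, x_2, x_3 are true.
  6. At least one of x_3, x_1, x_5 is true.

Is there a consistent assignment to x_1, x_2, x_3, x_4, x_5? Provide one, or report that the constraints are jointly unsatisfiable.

x_1 = True, x_2 = False, x_3 = False, x_4 = True, x_5 = False

  (1) {x_5, x_2, x_4, x_1}: 2/4 true — not all ✓
  (2) x_3=F, x_2=F — same ✓
  (3) x_5=F, x_4=T — not both ✓
  (4) {x_4, x_1}: all 2 true ✓
  (5) {x_1, x_5, x_2, x_3}: 1/4 true — not all ✓
  (6) {x_3, x_1, x_5}: 1 true — at least one ✓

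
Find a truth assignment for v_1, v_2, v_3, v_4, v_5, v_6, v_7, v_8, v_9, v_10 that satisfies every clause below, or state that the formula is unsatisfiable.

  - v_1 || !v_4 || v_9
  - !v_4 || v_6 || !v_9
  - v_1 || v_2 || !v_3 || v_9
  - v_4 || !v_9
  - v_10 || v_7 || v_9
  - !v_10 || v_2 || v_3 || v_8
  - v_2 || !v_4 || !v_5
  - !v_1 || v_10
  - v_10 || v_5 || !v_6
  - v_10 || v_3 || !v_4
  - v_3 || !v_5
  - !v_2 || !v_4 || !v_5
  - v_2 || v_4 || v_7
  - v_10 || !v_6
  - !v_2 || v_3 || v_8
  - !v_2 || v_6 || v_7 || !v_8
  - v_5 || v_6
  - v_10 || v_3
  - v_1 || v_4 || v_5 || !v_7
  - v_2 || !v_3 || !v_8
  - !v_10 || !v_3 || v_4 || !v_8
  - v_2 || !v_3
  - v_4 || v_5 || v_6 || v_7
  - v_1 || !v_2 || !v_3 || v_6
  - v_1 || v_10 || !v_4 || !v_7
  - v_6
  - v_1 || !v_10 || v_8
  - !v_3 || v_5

Unit clause (v_6) forces v_6 = True.
In (v_10 || !v_6) only v_10 is left, so v_10 = True.
Set v_1 = True.
Set v_2 = True.
Set v_3 = True.
  then (!v_3 || v_5) forces v_5 = True.
  then (!v_2 || !v_4 || !v_5) forces v_4 = False.
  then (!v_10 || !v_3 || v_4 || !v_8) forces v_8 = False.
  then (v_4 || !v_9) forces v_9 = False.
Set v_7 = False.
All clauses satisfied.

v_1 = True, v_2 = True, v_3 = True, v_4 = False, v_5 = True, v_6 = True, v_7 = False, v_8 = False, v_9 = False, v_10 = True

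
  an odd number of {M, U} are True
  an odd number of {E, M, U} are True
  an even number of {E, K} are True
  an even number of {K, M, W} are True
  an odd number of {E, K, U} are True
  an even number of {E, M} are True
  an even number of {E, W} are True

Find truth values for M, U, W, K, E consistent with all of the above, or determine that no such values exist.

M = False, U = True, W = False, K = False, E = False

{M, U}: 1 true → odd ✓
{E, M, U}: 1 true → odd ✓
{E, K}: 0 true → even ✓
{K, M, W}: 0 true → even ✓
{E, K, U}: 1 true → odd ✓
{E, M}: 0 true → even ✓
{E, W}: 0 true → even ✓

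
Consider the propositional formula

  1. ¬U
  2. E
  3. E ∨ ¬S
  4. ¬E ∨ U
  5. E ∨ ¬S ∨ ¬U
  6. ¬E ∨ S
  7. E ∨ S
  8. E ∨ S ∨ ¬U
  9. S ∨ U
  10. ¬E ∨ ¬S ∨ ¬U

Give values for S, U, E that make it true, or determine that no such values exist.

Unsatisfiable

Case U = True:
  Clause (¬U) is falsified — contradiction.
Case U = False:
  (E) forces E = True.
  Clause (¬E ∨ U) is falsified — contradiction.
Both cases fail, so the formula is unsatisfiable.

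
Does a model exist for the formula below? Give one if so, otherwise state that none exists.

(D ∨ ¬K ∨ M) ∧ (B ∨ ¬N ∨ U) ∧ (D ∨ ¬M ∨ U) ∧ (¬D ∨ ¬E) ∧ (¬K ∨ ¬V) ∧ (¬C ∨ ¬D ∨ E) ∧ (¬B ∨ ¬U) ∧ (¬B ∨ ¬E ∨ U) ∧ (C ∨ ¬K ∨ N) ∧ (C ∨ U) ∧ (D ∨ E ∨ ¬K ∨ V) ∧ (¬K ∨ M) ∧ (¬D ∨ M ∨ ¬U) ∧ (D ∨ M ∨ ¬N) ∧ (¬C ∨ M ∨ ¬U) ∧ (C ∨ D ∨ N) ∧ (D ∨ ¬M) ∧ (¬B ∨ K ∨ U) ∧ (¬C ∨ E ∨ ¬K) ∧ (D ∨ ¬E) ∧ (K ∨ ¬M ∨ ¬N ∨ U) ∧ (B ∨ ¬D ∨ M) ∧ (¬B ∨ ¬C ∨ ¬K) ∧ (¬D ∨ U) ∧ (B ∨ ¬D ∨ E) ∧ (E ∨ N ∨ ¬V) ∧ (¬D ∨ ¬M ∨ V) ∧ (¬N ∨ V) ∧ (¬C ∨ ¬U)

C=T; U=F; M=F; K=F; D=F; N=F; B=F; E=F; V=F

Set C = True.
  then (¬C ∨ ¬U) forces U = False.
  then (¬D ∨ U) forces D = False.
  then (D ∨ ¬M ∨ U) forces M = False.
  then (¬K ∨ M) forces K = False.
  then (D ∨ M ∨ ¬N) forces N = False.
  then (¬B ∨ K ∨ U) forces B = False.
  then (D ∨ ¬E) forces E = False.
  then (E ∨ N ∨ ¬V) forces V = False.
All clauses satisfied.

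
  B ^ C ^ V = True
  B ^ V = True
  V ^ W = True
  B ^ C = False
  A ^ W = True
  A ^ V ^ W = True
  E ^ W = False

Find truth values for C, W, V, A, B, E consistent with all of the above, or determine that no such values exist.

Adding constraints 1, 4, 5, 6 mod 2: every variable appears an even number of times on the left, so the left side is 0.
But the right sides sum to 1 (mod 2). 0 ≠ 1 — the system is inconsistent.

UNSATISFIABLE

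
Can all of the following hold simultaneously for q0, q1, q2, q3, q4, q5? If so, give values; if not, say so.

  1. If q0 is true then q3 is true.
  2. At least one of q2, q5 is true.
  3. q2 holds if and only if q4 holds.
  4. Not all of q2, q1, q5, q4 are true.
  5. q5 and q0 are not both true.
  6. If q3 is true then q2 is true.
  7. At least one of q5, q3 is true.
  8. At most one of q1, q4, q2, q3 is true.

q0 = False, q1 = False, q2 = False, q3 = False, q4 = False, q5 = True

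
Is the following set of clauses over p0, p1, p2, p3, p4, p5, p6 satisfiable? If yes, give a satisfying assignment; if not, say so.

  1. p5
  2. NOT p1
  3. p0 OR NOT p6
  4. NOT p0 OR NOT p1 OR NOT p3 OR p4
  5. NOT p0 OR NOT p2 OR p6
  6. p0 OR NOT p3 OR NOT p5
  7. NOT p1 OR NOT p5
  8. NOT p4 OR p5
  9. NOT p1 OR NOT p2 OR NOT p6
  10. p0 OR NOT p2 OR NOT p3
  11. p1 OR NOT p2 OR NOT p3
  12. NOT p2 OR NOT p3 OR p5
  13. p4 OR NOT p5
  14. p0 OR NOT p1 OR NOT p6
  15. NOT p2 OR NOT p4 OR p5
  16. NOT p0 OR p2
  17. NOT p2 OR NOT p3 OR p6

p0 = False; p1 = False; p2 = False; p3 = False; p4 = True; p5 = True; p6 = False

Unit clause (p5) forces p5 = True.
Unit clause (NOT p1) forces p1 = False.
In (p4 OR NOT p5) only p4 is left, so p4 = True.
Set p0 = False.
  then (p0 OR NOT p6) forces p6 = False.
  then (p0 OR NOT p3 OR NOT p5) forces p3 = False.
Set p2 = False.
All clauses satisfied.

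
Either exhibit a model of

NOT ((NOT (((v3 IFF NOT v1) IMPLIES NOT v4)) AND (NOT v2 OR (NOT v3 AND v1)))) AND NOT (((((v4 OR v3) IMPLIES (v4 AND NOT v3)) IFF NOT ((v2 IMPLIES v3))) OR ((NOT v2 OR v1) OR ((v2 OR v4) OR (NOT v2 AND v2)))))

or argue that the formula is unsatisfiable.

The conjunct NOT (((((v4 OR v3) IMPLIES (v4 AND NOT v3)) IFF NOT ((v2 IMPLIES v3))) OR ((NOT v2 OR v1) OR ((v2 OR v4) OR (NOT v2 AND v2))))) is unsatisfiable on its own:
  v2 = True: this becomes NOT (((((v4 OR v3) IMPLIES (v4 AND NOT v3)) IFF NOT v3) OR True)) = False.
  v2 = False: this becomes NOT ((NOT (((v4 OR v3) IMPLIES (v4 AND NOT v3))) OR True)) = False.
So the whole conjunction is unsatisfiable.

The formula is unsatisfiable.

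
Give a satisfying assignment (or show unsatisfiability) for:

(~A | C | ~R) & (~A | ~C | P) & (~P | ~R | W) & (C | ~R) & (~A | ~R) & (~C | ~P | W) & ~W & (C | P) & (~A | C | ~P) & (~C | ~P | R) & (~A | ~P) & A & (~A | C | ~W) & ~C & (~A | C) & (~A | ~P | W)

No satisfying assignment exists.

Case C = True:
  Clause (~C) is falsified — contradiction.
Case C = False:
  (C | ~R) forces R = False.
  (~W) forces W = False.
  (C | P) forces P = True.
  (~A | C | ~P) forces A = False.
  Clause (A) is falsified — contradiction.
Both cases fail, so the formula is unsatisfiable.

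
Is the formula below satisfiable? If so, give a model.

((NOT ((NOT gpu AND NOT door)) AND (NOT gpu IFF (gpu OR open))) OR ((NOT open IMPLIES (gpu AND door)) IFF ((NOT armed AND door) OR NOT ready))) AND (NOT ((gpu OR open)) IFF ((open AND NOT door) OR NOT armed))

open: True; armed: True; door: True; gpu: True; ready: False

  (NOT ((NOT gpu AND NOT door)) AND (NOT gpu IFF (gpu OR open))) OR ((NOT open IMPLIES (gpu AND door)) IFF ((NOT armed AND door) OR NOT ready)) = True
    NOT ((NOT gpu AND NOT door)) AND (NOT gpu IFF (gpu OR open)) = False
      NOT ((NOT gpu AND NOT door)) = True
        NOT gpu AND NOT door = False
          NOT gpu = False
          NOT door = False
      NOT gpu IFF (gpu OR open) = False
        NOT gpu = False
        gpu OR open = True
    (NOT open IMPLIES (gpu AND door)) IFF ((NOT armed AND door) OR NOT ready) = True
      NOT open IMPLIES (gpu AND door) = True
        NOT open = False
        gpu AND door = True
      (NOT armed AND door) OR NOT ready = True
        NOT armed AND door = False
          NOT armed = False
        NOT ready = True
  NOT ((gpu OR open)) IFF ((open AND NOT door) OR NOT armed) = True
    NOT ((gpu OR open)) = False
      gpu OR open = True
    (open AND NOT door) OR NOT armed = False
      open AND NOT door = False
        NOT door = False
      NOT armed = False
Both conjuncts True, so the formula holds.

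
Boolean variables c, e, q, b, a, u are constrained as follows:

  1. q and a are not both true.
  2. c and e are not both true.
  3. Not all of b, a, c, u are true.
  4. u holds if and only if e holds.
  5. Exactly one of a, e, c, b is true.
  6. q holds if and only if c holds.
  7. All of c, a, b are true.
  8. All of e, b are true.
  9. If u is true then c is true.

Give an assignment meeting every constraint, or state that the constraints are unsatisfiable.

Unsatisfiable — no assignment works.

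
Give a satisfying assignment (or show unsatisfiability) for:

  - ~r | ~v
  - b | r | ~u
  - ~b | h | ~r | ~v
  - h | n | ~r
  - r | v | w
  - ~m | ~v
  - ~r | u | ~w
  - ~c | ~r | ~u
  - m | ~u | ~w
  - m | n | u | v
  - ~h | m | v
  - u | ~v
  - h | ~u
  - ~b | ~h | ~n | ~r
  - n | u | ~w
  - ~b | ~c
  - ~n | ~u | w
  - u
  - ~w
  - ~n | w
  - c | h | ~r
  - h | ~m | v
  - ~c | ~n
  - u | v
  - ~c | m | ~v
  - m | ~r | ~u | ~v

n=F, c=F, w=F, u=T, h=T, b=T, v=T, m=F, r=F

Unit clause (u) forces u = True.
Unit clause (~w) forces w = False.
In (~n | w) only ~n is left, so n = False.
In (h | ~u) only h is left, so h = True.
Set c = False.
Set b = True.
Set v = True.
  then (~r | ~v) forces r = False.
  then (~m | ~v) forces m = False.
All clauses satisfied.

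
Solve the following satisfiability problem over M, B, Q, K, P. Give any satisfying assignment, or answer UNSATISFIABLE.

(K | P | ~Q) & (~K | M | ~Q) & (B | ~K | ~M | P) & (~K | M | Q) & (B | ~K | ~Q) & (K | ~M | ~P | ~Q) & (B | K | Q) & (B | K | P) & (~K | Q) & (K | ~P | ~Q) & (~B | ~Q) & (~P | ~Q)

M = True, B = True, Q = False, K = False, P = False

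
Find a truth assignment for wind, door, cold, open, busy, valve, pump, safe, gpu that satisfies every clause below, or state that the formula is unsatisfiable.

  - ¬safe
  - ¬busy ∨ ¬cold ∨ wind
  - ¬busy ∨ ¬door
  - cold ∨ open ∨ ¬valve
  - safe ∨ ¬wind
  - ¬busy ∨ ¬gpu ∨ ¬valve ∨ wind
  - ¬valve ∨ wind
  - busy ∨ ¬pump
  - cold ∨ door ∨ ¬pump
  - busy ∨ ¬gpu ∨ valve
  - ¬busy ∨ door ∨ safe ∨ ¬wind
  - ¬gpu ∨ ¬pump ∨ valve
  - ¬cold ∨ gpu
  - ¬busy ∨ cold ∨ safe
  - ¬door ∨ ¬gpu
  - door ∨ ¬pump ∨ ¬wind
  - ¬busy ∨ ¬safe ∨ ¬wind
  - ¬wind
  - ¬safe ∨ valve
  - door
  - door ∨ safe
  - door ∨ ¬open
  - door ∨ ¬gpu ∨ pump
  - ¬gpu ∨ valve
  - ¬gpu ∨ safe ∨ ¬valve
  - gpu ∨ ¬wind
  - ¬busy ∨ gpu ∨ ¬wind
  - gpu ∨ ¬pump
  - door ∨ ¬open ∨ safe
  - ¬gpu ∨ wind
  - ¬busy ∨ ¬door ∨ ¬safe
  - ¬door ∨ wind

Case wind = True:
  Clause (¬wind) is falsified — contradiction.
Case wind = False:
  (¬safe) forces safe = False.
  (¬valve ∨ wind) forces valve = False.
  (door) forces door = True.
  Clause (¬door ∨ wind) is falsified — contradiction.
Both cases fail, so the formula is unsatisfiable.

Unsatisfiable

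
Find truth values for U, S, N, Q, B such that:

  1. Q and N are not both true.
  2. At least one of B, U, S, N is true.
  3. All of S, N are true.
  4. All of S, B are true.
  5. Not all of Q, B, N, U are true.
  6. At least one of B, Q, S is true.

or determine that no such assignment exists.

U = False; S = True; N = True; Q = False; B = True

  (1) Q=F, N=T — not both ✓
  (2) {B, U, S, N}: 3 true — at least one ✓
  (3) {S, N}: all 2 true ✓
  (4) {S, B}: all 2 true ✓
  (5) {Q, B, N, U}: 2/4 true — not all ✓
  (6) {B, Q, S}: 2 true — at least one ✓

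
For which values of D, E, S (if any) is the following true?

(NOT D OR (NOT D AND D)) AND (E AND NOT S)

D=F; E=T; S=F

  NOT D OR (NOT D AND D) = True
    NOT D = True
    NOT D AND D = False
      NOT D = True
  E AND NOT S = True
    NOT S = True
Both conjuncts True, so the formula holds.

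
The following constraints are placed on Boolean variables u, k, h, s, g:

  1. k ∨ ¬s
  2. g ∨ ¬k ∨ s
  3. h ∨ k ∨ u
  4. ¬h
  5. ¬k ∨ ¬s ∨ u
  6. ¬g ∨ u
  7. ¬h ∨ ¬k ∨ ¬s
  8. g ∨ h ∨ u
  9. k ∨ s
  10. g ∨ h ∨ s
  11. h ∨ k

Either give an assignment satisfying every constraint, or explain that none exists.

u = True, k = True, h = False, s = False, g = True

Unit clause (¬h) forces h = False.
In (h ∨ k) only k is left, so k = True.
Try u = False:
  (¬k ∨ ¬s ∨ u) forces s = False.
  (g ∨ ¬k ∨ s) forces g = True.
  clause (¬g ∨ u) is falsified — backtrack.
So u = True.
Set s = False.
  then (g ∨ ¬k ∨ s) forces g = True.
All clauses satisfied.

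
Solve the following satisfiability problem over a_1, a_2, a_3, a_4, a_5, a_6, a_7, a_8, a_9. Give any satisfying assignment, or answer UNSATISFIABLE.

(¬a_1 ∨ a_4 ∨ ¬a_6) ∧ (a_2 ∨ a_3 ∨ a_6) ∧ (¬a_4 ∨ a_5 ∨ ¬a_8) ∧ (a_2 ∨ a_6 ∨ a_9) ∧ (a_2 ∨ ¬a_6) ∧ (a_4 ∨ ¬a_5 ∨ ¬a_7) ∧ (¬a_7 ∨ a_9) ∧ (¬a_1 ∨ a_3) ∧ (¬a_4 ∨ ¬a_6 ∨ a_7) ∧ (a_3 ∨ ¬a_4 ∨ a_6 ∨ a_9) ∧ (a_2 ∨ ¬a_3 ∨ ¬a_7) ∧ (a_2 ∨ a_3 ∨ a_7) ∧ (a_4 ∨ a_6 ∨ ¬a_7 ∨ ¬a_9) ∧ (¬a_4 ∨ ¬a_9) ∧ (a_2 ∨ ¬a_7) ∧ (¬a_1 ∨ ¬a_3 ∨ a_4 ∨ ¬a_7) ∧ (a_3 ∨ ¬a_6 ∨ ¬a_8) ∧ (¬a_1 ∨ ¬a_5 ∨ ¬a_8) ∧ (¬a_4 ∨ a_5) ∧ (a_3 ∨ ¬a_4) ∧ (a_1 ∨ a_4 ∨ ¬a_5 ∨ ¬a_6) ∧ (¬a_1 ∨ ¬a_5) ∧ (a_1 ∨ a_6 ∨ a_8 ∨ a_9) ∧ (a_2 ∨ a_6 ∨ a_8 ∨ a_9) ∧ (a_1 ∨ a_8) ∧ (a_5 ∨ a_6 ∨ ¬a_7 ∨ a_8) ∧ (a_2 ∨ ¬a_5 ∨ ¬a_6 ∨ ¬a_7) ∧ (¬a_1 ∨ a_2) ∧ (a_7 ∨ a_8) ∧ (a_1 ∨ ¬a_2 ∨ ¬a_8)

a_1 = False; a_2 = False; a_3 = True; a_4 = False; a_5 = True; a_6 = False; a_7 = False; a_8 = True; a_9 = True

Set a_1 = False.
  then (a_1 ∨ a_8) forces a_8 = True.
  then (a_1 ∨ ¬a_2 ∨ ¬a_8) forces a_2 = False.
  then (a_2 ∨ ¬a_6) forces a_6 = False.
  then (a_2 ∨ ¬a_7) forces a_7 = False.
  then (a_2 ∨ a_3 ∨ a_6) forces a_3 = True.
  then (a_2 ∨ a_6 ∨ a_9) forces a_9 = True.
  then (¬a_4 ∨ ¬a_9) forces a_4 = False.
Set a_5 = True.
All clauses satisfied.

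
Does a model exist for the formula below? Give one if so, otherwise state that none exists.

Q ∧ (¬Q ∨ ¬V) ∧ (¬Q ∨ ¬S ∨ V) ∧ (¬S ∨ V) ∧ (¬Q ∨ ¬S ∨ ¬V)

Unit clause (Q) forces Q = True.
In (¬Q ∨ ¬V) only ¬V is left, so V = False.
In (¬Q ∨ ¬S ∨ V) only ¬S is left, so S = False.
Check each clause:
  (Q): Q holds.
  (¬Q ∨ ¬V): ¬V holds.
  (¬Q ∨ ¬S ∨ V): ¬S holds.
  (¬S ∨ V): ¬S holds.
  (¬Q ∨ ¬S ∨ ¬V): ¬S holds.
All clauses satisfied.

Q=T, V=F, S=F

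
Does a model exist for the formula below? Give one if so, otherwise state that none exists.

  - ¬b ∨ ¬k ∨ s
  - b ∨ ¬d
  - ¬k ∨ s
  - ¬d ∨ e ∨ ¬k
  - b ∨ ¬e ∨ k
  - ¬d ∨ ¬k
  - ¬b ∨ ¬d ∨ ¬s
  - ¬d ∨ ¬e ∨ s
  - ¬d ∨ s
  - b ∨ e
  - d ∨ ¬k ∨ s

Set e = True.
Try d = True:
  (b ∨ ¬d) forces b = True.
  (¬d ∨ ¬k) forces k = False.
  (¬b ∨ ¬d ∨ ¬s) forces s = False.
  clause (¬d ∨ ¬e ∨ s) is falsified — backtrack.
So d = False.
Set s = False.
  then (¬k ∨ s) forces k = False.
  then (b ∨ ¬e ∨ k) forces b = True.
All clauses satisfied.

e = True; d = False; s = False; b = True; k = False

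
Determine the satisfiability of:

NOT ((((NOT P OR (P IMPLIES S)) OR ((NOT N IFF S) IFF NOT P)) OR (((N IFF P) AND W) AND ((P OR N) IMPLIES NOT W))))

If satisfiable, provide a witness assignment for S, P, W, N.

S=F, P=T, W=F, N=T

  NOT ((((NOT P OR (P IMPLIES S)) OR ((NOT N IFF S) IFF NOT P)) OR (((N IFF P) AND W) AND ((P OR N) IMPLIES NOT W)))) = True
    ((NOT P OR (P IMPLIES S)) OR ((NOT N IFF S) IFF NOT P)) OR (((N IFF P) AND W) AND ((P OR N) IMPLIES NOT W)) = False
      (NOT P OR (P IMPLIES S)) OR ((NOT N IFF S) IFF NOT P) = False
        NOT P OR (P IMPLIES S) = False
          NOT P = False
          P IMPLIES S = False
        (NOT N IFF S) IFF NOT P = False
          NOT N IFF S = True
            NOT N = False
          NOT P = False
      ((N IFF P) AND W) AND ((P OR N) IMPLIES NOT W) = False
        (N IFF P) AND W = False
          N IFF P = True
        (P OR N) IMPLIES NOT W = True
          P OR N = True
          NOT W = True
The formula evaluates to True.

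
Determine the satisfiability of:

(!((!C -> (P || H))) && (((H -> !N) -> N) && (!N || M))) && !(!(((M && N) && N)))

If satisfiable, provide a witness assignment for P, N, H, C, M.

P = False, N = True, H = False, C = False, M = True

  !((!C -> (P || H))) && (((H -> !N) -> N) && (!N || M)) = True
    !((!C -> (P || H))) = True
      !C -> (P || H) = False
        !C = True
        P || H = False
    ((H -> !N) -> N) && (!N || M) = True
      (H -> !N) -> N = True
        H -> !N = True
          !N = False
      !N || M = True
        !N = False
  !(!(((M && N) && N))) = True
    !(((M && N) && N)) = False
      (M && N) && N = True
        M && N = True
Both conjuncts True, so the formula holds.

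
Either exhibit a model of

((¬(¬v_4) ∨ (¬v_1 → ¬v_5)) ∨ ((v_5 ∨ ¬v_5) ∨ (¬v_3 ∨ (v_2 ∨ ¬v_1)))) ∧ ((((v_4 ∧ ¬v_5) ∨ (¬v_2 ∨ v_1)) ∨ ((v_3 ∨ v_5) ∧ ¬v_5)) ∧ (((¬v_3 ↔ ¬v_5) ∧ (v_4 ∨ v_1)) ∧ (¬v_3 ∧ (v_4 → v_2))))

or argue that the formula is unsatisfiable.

v_1: True, v_2: True, v_3: False, v_4: True, v_5: False

  (¬(¬v_4) ∨ (¬v_1 → ¬v_5)) ∨ ((v_5 ∨ ¬v_5) ∨ (¬v_3 ∨ (v_2 ∨ ¬v_1))) = True
    ¬(¬v_4) ∨ (¬v_1 → ¬v_5) = True
      ¬(¬v_4) = True
        ¬v_4 = False
      ¬v_1 → ¬v_5 = True
        ¬v_1 = False
        ¬v_5 = True
    (v_5 ∨ ¬v_5) ∨ (¬v_3 ∨ (v_2 ∨ ¬v_1)) = True
      v_5 ∨ ¬v_5 = True
        ¬v_5 = True
      ¬v_3 ∨ (v_2 ∨ ¬v_1) = True
        ¬v_3 = True
        v_2 ∨ ¬v_1 = True
          ¬v_1 = False
  (((v_4 ∧ ¬v_5) ∨ (¬v_2 ∨ v_1)) ∨ ((v_3 ∨ v_5) ∧ ¬v_5)) ∧ (((¬v_3 ↔ ¬v_5) ∧ (v_4 ∨ v_1)) ∧ (¬v_3 ∧ (v_4 → v_2))) = True
    ((v_4 ∧ ¬v_5) ∨ (¬v_2 ∨ v_1)) ∨ ((v_3 ∨ v_5) ∧ ¬v_5) = True
      (v_4 ∧ ¬v_5) ∨ (¬v_2 ∨ v_1) = True
        v_4 ∧ ¬v_5 = True
          ¬v_5 = True
        ¬v_2 ∨ v_1 = True
          ¬v_2 = False
      (v_3 ∨ v_5) ∧ ¬v_5 = False
        v_3 ∨ v_5 = False
        ¬v_5 = True
    ((¬v_3 ↔ ¬v_5) ∧ (v_4 ∨ v_1)) ∧ (¬v_3 ∧ (v_4 → v_2)) = True
      (¬v_3 ↔ ¬v_5) ∧ (v_4 ∨ v_1) = True
        ¬v_3 ↔ ¬v_5 = True
          ¬v_3 = True
          ¬v_5 = True
        v_4 ∨ v_1 = True
      ¬v_3 ∧ (v_4 → v_2) = True
        ¬v_3 = True
        v_4 → v_2 = True
Both conjuncts True, so the formula holds.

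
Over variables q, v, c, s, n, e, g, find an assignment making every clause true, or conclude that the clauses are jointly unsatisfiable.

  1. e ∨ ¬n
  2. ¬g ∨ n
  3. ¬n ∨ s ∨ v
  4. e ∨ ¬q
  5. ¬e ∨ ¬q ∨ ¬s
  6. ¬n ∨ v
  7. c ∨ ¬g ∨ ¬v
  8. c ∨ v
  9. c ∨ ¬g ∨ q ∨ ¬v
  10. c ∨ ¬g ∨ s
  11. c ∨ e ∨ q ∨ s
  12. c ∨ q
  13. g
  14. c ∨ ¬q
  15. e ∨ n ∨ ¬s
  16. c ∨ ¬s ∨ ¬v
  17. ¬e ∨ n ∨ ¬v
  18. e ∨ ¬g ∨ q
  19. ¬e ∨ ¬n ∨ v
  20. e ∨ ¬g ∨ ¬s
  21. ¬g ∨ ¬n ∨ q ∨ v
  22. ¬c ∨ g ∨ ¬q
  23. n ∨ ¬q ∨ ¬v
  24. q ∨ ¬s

q=T, v=T, c=T, s=F, n=T, e=T, g=T

Unit clause (g) forces g = True.
In (¬g ∨ n) only n is left, so n = True.
In (¬n ∨ v) only v is left, so v = True.
In (c ∨ ¬g ∨ ¬v) only c is left, so c = True.
In (e ∨ ¬n) only e is left, so e = True.
Set q = True.
  then (¬e ∨ ¬q ∨ ¬s) forces s = False.
All clauses satisfied.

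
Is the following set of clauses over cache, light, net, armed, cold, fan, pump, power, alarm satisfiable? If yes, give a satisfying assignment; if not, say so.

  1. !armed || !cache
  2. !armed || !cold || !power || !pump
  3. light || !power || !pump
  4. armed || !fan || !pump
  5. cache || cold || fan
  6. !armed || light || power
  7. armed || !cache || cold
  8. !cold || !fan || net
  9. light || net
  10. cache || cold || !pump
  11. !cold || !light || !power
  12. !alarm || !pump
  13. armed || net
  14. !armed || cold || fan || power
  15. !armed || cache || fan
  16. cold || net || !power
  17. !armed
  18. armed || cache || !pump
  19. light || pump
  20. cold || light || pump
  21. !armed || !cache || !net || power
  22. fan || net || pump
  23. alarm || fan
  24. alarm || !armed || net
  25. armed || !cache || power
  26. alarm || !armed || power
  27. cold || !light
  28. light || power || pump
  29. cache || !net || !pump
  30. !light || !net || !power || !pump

cache = False; light = True; net = True; armed = False; cold = True; fan = True; pump = False; power = False; alarm = True

Unit clause (!armed) forces armed = False.
In (armed || net) only net is left, so net = True.
Try cache = True:
  (armed || !cache || cold) forces cold = True.
  (armed || !cache || power) forces power = True.
  (!cold || !light || !power) forces light = False.
  (light || !power || !pump) forces pump = False.
  clause (light || pump) is falsified — backtrack.
So cache = False.
  then (armed || cache || !pump) forces pump = False.
  then (light || pump) forces light = True.
  then (cold || !light) forces cold = True.
  then (!cold || !light || !power) forces power = False.
Set fan = True.
Set alarm = True.
All clauses satisfied.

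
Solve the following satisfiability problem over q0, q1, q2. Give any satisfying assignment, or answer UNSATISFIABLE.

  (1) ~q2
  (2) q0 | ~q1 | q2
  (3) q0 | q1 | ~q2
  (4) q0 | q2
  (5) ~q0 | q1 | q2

Unit clause (~q2) forces q2 = False.
In (q0 | q2) only q0 is left, so q0 = True.
In (~q0 | q1 | q2) only q1 is left, so q1 = True.
Check each clause:
  (~q2): ~q2 holds.
  (q0 | ~q1 | q2): q0 holds.
  (q0 | q1 | ~q2): q0 holds.
  (q0 | q2): q0 holds.
  (~q0 | q1 | q2): q1 holds.
All clauses satisfied.

q0: True, q1: True, q2: False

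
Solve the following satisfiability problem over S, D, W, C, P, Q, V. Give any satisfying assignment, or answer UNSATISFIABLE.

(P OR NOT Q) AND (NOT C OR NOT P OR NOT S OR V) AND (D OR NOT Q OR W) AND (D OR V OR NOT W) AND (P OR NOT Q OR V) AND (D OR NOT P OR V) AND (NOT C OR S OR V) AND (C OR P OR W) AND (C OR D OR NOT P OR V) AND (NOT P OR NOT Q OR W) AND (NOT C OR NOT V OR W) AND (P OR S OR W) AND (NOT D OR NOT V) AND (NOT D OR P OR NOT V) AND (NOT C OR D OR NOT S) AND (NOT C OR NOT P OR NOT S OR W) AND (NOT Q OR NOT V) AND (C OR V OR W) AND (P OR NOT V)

S = False, D = False, W = True, C = False, P = True, Q = False, V = True

Set S = False.
Set D = False.
Set W = True.
  then (D OR V OR NOT W) forces V = True.
  then (NOT Q OR NOT V) forces Q = False.
  then (P OR NOT V) forces P = True.
Set C = False.
All clauses satisfied.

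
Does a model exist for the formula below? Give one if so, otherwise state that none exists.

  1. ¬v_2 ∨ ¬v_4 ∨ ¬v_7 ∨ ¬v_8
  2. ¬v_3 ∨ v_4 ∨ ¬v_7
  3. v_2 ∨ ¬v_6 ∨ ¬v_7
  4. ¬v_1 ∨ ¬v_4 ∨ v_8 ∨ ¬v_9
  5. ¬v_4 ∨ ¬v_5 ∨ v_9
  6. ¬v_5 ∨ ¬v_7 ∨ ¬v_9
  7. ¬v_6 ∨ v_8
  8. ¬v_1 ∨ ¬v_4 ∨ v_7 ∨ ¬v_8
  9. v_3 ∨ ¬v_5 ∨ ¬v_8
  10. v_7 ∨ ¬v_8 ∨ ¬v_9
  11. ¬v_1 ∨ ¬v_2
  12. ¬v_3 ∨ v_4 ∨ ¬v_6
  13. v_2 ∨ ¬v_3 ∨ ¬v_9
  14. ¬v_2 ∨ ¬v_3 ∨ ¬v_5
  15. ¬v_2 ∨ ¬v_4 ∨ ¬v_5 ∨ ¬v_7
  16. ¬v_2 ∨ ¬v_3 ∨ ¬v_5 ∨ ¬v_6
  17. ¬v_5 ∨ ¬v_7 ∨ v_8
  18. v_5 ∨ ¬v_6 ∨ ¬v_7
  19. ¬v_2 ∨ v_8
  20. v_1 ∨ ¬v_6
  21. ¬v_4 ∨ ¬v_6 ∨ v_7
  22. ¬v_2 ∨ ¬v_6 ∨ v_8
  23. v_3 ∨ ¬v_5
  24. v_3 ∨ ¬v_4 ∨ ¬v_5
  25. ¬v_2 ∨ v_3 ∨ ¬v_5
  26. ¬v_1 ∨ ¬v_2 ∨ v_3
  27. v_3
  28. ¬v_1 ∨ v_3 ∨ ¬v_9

v_1=F, v_2=F, v_3=T, v_4=T, v_5=F, v_6=F, v_7=T, v_8=T, v_9=F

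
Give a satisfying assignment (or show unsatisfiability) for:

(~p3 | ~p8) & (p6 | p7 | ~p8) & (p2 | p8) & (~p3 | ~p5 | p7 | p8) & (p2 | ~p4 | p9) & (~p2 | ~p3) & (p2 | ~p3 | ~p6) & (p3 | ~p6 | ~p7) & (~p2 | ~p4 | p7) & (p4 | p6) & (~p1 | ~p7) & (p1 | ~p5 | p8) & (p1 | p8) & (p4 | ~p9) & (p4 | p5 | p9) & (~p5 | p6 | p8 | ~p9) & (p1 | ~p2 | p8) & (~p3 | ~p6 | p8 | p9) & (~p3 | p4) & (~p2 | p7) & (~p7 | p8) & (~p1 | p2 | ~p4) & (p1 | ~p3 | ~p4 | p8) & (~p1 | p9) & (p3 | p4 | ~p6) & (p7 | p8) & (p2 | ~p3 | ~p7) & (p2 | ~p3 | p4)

p1=F, p2=T, p3=F, p4=T, p5=T, p6=F, p7=T, p8=T, p9=T

Set p1 = False.
  then (p1 | p8) forces p8 = True.
  then (~p3 | ~p8) forces p3 = False.
Set p2 = True.
  then (~p2 | p7) forces p7 = True.
  then (p3 | ~p6 | ~p7) forces p6 = False.
  then (p4 | p6) forces p4 = True.
Set p5 = True.
Set p9 = True.
All clauses satisfied.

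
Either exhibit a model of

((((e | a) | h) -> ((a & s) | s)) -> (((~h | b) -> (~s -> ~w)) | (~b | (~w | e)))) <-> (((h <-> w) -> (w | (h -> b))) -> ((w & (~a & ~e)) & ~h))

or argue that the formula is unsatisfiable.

a: False, e: False, w: True, b: False, s: False, h: False

  ((((e | a) | h) -> ((a & s) | s)) -> (((~h | b) -> (~s -> ~w)) | (~b | (~w | e)))) <-> (((h <-> w) -> (w | (h -> b))) -> ((w & (~a & ~e)) & ~h)) = True
    (((e | a) | h) -> ((a & s) | s)) -> (((~h | b) -> (~s -> ~w)) | (~b | (~w | e))) = True
      ((e | a) | h) -> ((a & s) | s) = True
        (e | a) | h = False
          e | a = False
        (a & s) | s = False
          a & s = False
      ((~h | b) -> (~s -> ~w)) | (~b | (~w | e)) = True
        (~h | b) -> (~s -> ~w) = False
          ~h | b = True
            ~h = True
          ~s -> ~w = False
            ~s = True
            ~w = False
        ~b | (~w | e) = True
          ~b = True
          ~w | e = False
            ~w = False
    ((h <-> w) -> (w | (h -> b))) -> ((w & (~a & ~e)) & ~h) = True
      (h <-> w) -> (w | (h -> b)) = True
        h <-> w = False
        w | (h -> b) = True
          h -> b = True
      (w & (~a & ~e)) & ~h = True
        w & (~a & ~e) = True
          ~a & ~e = True
            ~a = True
            ~e = True
        ~h = True
The formula evaluates to True.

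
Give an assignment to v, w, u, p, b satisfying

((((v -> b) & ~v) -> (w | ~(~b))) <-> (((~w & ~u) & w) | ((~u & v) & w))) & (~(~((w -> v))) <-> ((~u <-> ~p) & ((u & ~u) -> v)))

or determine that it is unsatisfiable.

v=F, w=F, u=F, p=F, b=F

  (((v -> b) & ~v) -> (w | ~(~b))) <-> (((~w & ~u) & w) | ((~u & v) & w)) = True
    ((v -> b) & ~v) -> (w | ~(~b)) = False
      (v -> b) & ~v = True
        v -> b = True
        ~v = True
      w | ~(~b) = False
        ~(~b) = False
          ~b = True
    ((~w & ~u) & w) | ((~u & v) & w) = False
      (~w & ~u) & w = False
        ~w & ~u = True
          ~w = True
          ~u = True
      (~u & v) & w = False
        ~u & v = False
          ~u = True
  ~(~((w -> v))) <-> ((~u <-> ~p) & ((u & ~u) -> v)) = True
    ~(~((w -> v))) = True
      ~((w -> v)) = False
        w -> v = True
    (~u <-> ~p) & ((u & ~u) -> v) = True
      ~u <-> ~p = True
        ~u = True
        ~p = True
      (u & ~u) -> v = True
        u & ~u = False
          ~u = True
Both conjuncts True, so the formula holds.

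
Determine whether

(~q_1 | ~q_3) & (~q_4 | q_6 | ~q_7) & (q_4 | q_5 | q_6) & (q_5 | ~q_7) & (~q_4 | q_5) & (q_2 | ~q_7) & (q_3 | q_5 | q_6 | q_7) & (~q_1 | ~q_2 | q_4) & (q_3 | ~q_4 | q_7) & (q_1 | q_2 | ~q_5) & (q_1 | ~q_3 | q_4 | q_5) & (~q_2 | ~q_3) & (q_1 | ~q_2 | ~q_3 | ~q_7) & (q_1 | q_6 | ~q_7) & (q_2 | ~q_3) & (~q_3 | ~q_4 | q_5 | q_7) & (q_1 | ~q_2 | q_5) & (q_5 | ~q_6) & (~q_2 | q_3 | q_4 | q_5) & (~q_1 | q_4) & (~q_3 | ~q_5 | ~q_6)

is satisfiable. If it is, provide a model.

q_1=T; q_2=T; q_3=F; q_4=T; q_5=T; q_6=T; q_7=T

Set q_1 = True.
  then (~q_1 | ~q_3) forces q_3 = False.
  then (~q_1 | q_4) forces q_4 = True.
  then (~q_4 | q_5) forces q_5 = True.
  then (q_3 | ~q_4 | q_7) forces q_7 = True.
  then (~q_4 | q_6 | ~q_7) forces q_6 = True.
  then (q_2 | ~q_7) forces q_2 = True.
All clauses satisfied.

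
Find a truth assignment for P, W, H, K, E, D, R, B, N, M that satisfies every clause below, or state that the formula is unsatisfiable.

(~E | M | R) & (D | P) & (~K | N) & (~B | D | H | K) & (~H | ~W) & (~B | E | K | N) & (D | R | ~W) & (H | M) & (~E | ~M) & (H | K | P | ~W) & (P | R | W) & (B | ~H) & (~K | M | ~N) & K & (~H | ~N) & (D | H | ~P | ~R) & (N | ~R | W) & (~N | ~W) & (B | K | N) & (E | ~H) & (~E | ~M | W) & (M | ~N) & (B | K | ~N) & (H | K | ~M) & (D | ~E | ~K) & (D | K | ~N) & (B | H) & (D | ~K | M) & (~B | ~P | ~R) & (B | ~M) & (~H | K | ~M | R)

P = False; W = False; H = False; K = True; E = False; D = True; R = True; B = True; N = True; M = True

Unit clause (K) forces K = True.
In (~K | N) only N is left, so N = True.
In (~K | M | ~N) only M is left, so M = True.
In (~H | ~N) only ~H is left, so H = False.
In (~N | ~W) only ~W is left, so W = False.
In (~E | ~M | W) only ~E is left, so E = False.
In (B | H) only B is left, so B = True.
Set P = False.
  then (D | P) forces D = True.
  then (P | R | W) forces R = True.
All clauses satisfied.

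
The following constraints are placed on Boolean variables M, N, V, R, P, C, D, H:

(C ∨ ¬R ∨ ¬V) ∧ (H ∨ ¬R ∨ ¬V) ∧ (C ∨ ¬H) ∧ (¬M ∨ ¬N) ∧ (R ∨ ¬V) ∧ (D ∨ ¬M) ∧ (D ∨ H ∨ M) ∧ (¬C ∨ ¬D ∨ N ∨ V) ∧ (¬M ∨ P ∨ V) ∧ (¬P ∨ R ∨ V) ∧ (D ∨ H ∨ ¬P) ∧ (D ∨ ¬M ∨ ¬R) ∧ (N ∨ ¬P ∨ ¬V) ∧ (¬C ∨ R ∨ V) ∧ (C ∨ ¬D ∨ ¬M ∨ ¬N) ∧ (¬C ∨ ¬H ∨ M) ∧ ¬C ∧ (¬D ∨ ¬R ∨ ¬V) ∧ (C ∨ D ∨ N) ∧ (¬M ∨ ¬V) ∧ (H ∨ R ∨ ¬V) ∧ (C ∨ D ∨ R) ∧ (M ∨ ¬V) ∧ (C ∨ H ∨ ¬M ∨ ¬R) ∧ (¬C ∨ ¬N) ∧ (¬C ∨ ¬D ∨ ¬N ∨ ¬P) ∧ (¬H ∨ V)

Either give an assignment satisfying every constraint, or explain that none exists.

Unit clause (¬C) forces C = False.
In (C ∨ ¬H) only ¬H is left, so H = False.
Set M = False.
  then (D ∨ H ∨ M) forces D = True.
  then (M ∨ ¬V) forces V = False.
Set N = False.
Set R = True.
Set P = False.
All clauses satisfied.

M=F, N=F, V=F, R=T, P=F, C=F, D=T, H=F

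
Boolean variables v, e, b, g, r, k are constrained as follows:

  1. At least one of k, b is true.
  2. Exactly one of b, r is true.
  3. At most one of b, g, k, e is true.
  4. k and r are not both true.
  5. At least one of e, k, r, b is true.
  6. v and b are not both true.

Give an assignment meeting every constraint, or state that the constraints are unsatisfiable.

v = False, e = False, b = True, g = False, r = False, k = False

  (1) {k, b}: 1 true — at least one ✓
  (2) {b, r}: 1 true — exactly one ✓
  (3) {b, g, k, e}: 1 true — at most one ✓
  (4) k=F, r=F — not both ✓
  (5) {e, k, r, b}: 1 true — at least one ✓
  (6) v=F, b=T — not both ✓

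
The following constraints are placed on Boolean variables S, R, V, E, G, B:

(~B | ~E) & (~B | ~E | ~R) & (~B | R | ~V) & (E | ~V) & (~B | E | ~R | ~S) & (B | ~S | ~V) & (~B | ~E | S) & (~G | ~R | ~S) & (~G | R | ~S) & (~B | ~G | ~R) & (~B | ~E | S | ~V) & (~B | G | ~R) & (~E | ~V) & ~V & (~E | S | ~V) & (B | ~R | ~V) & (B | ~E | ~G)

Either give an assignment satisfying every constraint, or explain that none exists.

Unit clause (~V) forces V = False.
Set S = True.
Set R = False.
  then (~G | R | ~S) forces G = False.
Set E = False.
Set B = False.
All clauses satisfied.

S=T, R=F, V=F, E=F, G=F, B=F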